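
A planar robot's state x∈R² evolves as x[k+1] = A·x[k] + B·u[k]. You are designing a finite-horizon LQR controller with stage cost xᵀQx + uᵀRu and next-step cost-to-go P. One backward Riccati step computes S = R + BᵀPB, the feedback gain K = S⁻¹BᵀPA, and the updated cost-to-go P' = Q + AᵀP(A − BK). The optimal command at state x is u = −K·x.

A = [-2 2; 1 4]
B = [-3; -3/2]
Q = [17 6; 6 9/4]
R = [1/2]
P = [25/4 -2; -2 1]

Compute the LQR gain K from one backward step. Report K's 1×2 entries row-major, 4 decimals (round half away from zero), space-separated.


BᵀP = [-15.7500 4.5000]
S = R + BᵀPB = [1/2] + [40.5000] = [41.0000]
BᵀPA = [36.0000 -13.5000]
K = S⁻¹·BᵀPA = [0.8780 -0.3293]
A−BK = [0.6341 1.0122; 2.3171 3.5061]
AᵀP(A−BK) = [2.3902 2.8537; 2.8537 4.5549]
P' = Q + AᵀP(A−BK) = [19.3902 8.8537; 8.8537 6.8049]
tr(P') = 26.1951

0.8780 -0.3293


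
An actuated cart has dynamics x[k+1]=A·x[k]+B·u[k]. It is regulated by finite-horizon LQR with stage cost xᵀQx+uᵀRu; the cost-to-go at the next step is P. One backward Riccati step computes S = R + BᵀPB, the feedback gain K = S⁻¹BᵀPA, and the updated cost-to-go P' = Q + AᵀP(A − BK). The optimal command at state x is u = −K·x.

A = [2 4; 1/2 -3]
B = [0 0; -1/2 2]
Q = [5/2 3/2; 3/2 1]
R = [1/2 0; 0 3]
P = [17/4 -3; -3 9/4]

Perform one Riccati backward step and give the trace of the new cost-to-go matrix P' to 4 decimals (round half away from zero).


BᵀP = [1.5000 -1.1250; -6.0000 4.5000]
S = R + BᵀPB = [1/2 0; 0 3] + [0.5625 -2.2500; -2.2500 9.0000] = [1.0625 -2.2500; -2.2500 12.0000]
BᵀPA = [2.4375 9.3750; -9.7500 -37.5000]
K = S⁻¹·BᵀPA = [0.9512 3.6585; -0.6341 -2.4390]
A−BK = [2.0000 4.0000; 2.2439 3.7073]
AᵀP(A−BK) = [3.0610 9.9268; 9.9268 34.4878]
P' = Q + AᵀP(A−BK) = [5.5610 11.4268; 11.4268 35.4878]
tr(P') = 41.0488

41.0488


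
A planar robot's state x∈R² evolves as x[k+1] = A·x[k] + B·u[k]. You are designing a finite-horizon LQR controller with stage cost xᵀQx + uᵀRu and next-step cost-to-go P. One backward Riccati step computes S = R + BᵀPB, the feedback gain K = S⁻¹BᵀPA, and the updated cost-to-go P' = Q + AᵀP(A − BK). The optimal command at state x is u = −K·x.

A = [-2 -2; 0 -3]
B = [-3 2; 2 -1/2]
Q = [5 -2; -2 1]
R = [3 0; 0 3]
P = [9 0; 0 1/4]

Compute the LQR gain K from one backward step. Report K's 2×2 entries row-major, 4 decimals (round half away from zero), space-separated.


0.4145 0.3131 -0.3459 -0.4771

BᵀP = [-27.0000 0.5000; 18.0000 -0.1250]
S = R + BᵀPB = [3 0; 0 3] + [82.0000 -54.2500; -54.2500 36.0625] = [85.0000 -54.2500; -54.2500 39.0625]
BᵀPA = [54.0000 52.5000; -36.0000 -35.6250]
K = S⁻¹·BᵀPA = [0.4145 0.3131; -0.3459 -0.4771]
A−BK = [-0.0646 -0.1064; -1.0020 -3.8648]
AᵀP(A−BK) = [1.1630 1.9145; 1.9145 4.8131]
P' = Q + AᵀP(A−BK) = [6.1630 -0.0855; -0.0855 5.8131]
tr(P') = 11.9761


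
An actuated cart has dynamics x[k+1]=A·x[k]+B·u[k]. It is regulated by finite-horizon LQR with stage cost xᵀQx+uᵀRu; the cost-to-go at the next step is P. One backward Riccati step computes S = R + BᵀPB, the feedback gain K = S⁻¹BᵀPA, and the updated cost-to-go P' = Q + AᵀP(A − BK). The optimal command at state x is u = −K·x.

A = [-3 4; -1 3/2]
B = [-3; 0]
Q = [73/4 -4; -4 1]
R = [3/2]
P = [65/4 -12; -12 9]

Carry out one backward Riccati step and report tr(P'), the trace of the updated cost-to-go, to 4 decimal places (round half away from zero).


21.9239

BᵀP = [-48.7500 36.0000]
S = R + BᵀPB = [3/2] + [146.2500] = [147.7500]
BᵀPA = [110.2500 -141.0000]
K = S⁻¹·BᵀPA = [0.7462 -0.9543]
A−BK = [-0.7614 1.1371; -1.0000 1.5000]
AᵀP(A−BK) = [0.9822 -1.2868; -1.2868 1.6916]
P' = Q + AᵀP(A−BK) = [19.2322 -5.2868; -5.2868 2.6916]
tr(P') = 21.9239


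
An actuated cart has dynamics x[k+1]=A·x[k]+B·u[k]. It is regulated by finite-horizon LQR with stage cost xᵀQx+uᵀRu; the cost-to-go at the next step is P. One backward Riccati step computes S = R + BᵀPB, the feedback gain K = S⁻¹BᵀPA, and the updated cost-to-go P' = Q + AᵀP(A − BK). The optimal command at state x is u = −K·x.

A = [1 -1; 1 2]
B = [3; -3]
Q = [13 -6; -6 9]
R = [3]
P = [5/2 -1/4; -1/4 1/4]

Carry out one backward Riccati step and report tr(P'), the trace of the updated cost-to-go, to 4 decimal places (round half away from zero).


23.4128

BᵀP = [8.2500 -1.5000]
S = R + BᵀPB = [3] + [29.2500] = [32.2500]
BᵀPA = [6.7500 -11.2500]
K = S⁻¹·BᵀPA = [0.2093 -0.3488]
A−BK = [0.3721 0.0465; 1.6279 0.9535]
AᵀP(A−BK) = [0.8372 0.1047; 0.1047 0.5756]
P' = Q + AᵀP(A−BK) = [13.8372 -5.8953; -5.8953 9.5756]
tr(P') = 23.4128


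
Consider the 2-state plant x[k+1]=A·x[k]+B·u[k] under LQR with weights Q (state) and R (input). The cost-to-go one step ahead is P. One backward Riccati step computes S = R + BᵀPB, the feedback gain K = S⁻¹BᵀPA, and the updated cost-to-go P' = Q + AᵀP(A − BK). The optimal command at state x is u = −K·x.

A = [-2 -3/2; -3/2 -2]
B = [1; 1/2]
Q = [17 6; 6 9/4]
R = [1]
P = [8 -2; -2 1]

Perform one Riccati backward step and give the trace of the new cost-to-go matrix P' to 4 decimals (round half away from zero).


BᵀP = [7.0000 -1.5000]
S = R + BᵀPB = [1] + [6.2500] = [7.2500]
BᵀPA = [-11.7500 -7.5000]
K = S⁻¹·BᵀPA = [-1.6207 -1.0345]
A−BK = [-0.3793 -0.4655; -0.6897 -1.4828]
AᵀP(A−BK) = [3.2069 2.3448; 2.3448 2.2414]
P' = Q + AᵀP(A−BK) = [20.2069 8.3448; 8.3448 4.4914]
tr(P') = 24.6983

24.6983


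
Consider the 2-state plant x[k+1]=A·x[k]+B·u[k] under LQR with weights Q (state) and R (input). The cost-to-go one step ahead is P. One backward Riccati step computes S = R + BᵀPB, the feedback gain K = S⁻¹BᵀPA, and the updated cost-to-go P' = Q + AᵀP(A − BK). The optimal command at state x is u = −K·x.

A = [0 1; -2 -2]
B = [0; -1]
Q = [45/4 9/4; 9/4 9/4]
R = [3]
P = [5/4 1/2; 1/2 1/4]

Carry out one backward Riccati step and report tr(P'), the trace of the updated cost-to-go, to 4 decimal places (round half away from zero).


14.6731

BᵀP = [-0.5000 -0.2500]
S = R + BᵀPB = [3] + [0.2500] = [3.2500]
BᵀPA = [0.5000 0.0000]
K = S⁻¹·BᵀPA = [0.1538 0.0000]
A−BK = [0.0000 1.0000; -1.8462 -2.0000]
AᵀP(A−BK) = [0.9231 0.0000; 0.0000 0.2500]
P' = Q + AᵀP(A−BK) = [12.1731 2.2500; 2.2500 2.5000]
tr(P') = 14.6731


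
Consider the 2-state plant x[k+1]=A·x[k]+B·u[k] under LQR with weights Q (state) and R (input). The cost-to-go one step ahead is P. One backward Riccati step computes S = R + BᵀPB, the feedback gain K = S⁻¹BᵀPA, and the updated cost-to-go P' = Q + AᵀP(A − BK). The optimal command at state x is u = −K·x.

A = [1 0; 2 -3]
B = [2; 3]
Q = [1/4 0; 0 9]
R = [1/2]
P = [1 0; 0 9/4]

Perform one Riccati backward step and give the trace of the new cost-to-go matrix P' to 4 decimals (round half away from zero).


BᵀP = [2.0000 6.7500]
S = R + BᵀPB = [1/2] + [24.2500] = [24.7500]
BᵀPA = [15.5000 -20.2500]
K = S⁻¹·BᵀPA = [0.6263 -0.8182]
A−BK = [-0.2525 1.6364; 0.1212 -0.5455]
AᵀP(A−BK) = [0.2929 -0.8182; -0.8182 3.6818]
P' = Q + AᵀP(A−BK) = [0.5429 -0.8182; -0.8182 12.6818]
tr(P') = 13.2247

13.2247


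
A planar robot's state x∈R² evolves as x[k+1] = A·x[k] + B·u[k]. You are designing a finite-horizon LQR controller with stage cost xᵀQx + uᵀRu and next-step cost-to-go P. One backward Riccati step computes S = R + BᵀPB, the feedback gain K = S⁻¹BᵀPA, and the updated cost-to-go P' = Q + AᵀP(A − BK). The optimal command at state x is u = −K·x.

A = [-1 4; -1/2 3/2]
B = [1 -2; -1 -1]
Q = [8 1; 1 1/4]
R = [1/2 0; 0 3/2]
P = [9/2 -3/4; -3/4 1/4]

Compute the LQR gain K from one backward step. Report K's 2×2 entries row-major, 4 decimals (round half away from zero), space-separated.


-0.3123 1.3562 0.2781 -1.0890

BᵀP = [5.2500 -1.0000; -8.2500 1.2500]
S = R + BᵀPB = [1/2 0; 0 3/2] + [6.2500 -9.5000; -9.5000 15.2500] = [6.7500 -9.5000; -9.5000 16.7500]
BᵀPA = [-4.7500 19.5000; 7.6250 -31.1250]
K = S⁻¹·BᵀPA = [-0.3123 1.3562; 0.2781 -1.0890]
A−BK = [-0.1315 0.4658; -0.5342 1.7671]
AᵀP(A−BK) = [0.2086 -0.8168; -0.8168 3.2209]
P' = Q + AᵀP(A−BK) = [8.2086 0.1832; 0.1832 3.4709]
tr(P') = 11.6795


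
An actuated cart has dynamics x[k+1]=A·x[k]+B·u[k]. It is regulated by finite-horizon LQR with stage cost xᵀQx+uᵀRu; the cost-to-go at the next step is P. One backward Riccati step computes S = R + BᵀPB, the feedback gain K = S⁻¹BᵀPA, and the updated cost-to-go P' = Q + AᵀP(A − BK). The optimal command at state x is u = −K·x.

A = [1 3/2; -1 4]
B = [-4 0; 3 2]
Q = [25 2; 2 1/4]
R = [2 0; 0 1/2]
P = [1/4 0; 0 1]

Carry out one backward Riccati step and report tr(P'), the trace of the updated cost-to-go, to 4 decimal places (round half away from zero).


BᵀP = [-1.0000 3.0000; 0.0000 2.0000]
S = R + BᵀPB = [2 0; 0 1/2] + [13.0000 6.0000; 6.0000 4.0000] = [15.0000 6.0000; 6.0000 4.5000]
BᵀPA = [-4.0000 10.5000; -2.0000 8.0000]
K = S⁻¹·BᵀPA = [-0.1905 -0.0238; -0.1905 1.8095]
A−BK = [0.2381 1.4048; -0.0476 0.4524]
AᵀP(A−BK) = [0.1071 -0.1012; -0.1012 2.3363]
P' = Q + AᵀP(A−BK) = [25.1071 1.8988; 1.8988 2.5863]
tr(P') = 27.6935

27.6935


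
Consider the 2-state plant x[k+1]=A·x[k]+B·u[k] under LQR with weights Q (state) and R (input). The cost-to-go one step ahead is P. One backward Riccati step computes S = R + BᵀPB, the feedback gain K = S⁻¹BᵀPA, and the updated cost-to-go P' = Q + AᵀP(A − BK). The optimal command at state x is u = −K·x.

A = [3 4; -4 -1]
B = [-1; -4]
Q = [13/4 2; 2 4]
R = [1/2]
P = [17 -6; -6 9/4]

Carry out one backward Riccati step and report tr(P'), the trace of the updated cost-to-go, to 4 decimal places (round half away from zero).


BᵀP = [7.0000 -3.0000]
S = R + BᵀPB = [1/2] + [5.0000] = [5.5000]
BᵀPA = [33.0000 31.0000]
K = S⁻¹·BᵀPA = [6.0000 5.6364]
A−BK = [9.0000 9.6364; 20.0000 21.5455]
AᵀP(A−BK) = [135.0000 141.0000; 141.0000 147.5227]
P' = Q + AᵀP(A−BK) = [138.2500 143.0000; 143.0000 151.5227]
tr(P') = 289.7727

289.7727


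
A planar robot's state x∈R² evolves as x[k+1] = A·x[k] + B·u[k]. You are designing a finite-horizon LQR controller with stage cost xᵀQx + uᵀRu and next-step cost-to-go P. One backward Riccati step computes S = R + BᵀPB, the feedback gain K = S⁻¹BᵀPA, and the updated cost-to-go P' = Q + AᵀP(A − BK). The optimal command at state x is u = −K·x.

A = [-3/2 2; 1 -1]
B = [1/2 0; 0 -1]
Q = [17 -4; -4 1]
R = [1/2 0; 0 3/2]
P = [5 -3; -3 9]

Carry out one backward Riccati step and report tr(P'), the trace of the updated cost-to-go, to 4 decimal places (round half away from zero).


29.9186

BᵀP = [2.5000 -1.5000; 3.0000 -9.0000]
S = R + BᵀPB = [1/2 0; 0 3/2] + [1.2500 1.5000; 1.5000 9.0000] = [1.7500 1.5000; 1.5000 10.5000]
BᵀPA = [-5.2500 6.5000; -13.5000 15.0000]
K = S⁻¹·BᵀPA = [-2.1628 2.8372; -0.9767 1.0233]
A−BK = [-0.4186 0.5814; 0.0233 0.0233]
AᵀP(A−BK) = [4.7093 -5.7907; -5.7907 7.2093]
P' = Q + AᵀP(A−BK) = [21.7093 -9.7907; -9.7907 8.2093]
tr(P') = 29.9186


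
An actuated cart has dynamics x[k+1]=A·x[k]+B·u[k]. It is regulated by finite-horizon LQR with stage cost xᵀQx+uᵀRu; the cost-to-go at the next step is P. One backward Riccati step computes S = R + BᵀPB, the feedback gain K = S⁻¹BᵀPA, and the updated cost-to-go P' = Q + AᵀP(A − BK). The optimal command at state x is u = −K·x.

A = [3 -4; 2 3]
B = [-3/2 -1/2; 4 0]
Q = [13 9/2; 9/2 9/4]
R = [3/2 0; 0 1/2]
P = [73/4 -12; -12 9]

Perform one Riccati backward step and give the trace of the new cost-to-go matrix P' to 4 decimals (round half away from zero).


BᵀP = [-75.3750 54.0000; -9.1250 6.0000]
S = R + BᵀPB = [3/2 0; 0 1/2] + [329.0625 37.6875; 37.6875 4.5625] = [330.5625 37.6875; 37.6875 5.0625]
BᵀPA = [-118.1250 463.5000; -15.3750 54.5000]
K = S⁻¹·BᵀPA = [-0.0733 1.1556; -2.4911 2.1630]
A−BK = [1.6444 -1.1852; 2.2933 -1.6222]
AᵀP(A−BK) = [9.2867 -7.2444; -7.2444 7.5185]
P' = Q + AᵀP(A−BK) = [22.2867 -2.7444; -2.7444 9.7685]
tr(P') = 32.0552

32.0552


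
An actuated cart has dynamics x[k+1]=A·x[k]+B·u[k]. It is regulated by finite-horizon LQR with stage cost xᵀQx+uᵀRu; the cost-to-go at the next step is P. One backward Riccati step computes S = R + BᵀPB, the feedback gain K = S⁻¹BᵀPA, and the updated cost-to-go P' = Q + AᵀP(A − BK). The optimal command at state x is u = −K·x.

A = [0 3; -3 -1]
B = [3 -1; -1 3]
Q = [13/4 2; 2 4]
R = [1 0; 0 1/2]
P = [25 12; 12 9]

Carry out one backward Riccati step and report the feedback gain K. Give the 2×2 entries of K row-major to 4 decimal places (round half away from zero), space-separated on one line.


BᵀP = [63.0000 27.0000; 11.0000 15.0000]
S = R + BᵀPB = [1 0; 0 1/2] + [162.0000 18.0000; 18.0000 34.0000] = [163.0000 18.0000; 18.0000 34.5000]
BᵀPA = [-81.0000 162.0000; -45.0000 18.0000]
K = S⁻¹·BᵀPA = [-0.3745 0.9935; -1.1090 0.0034]
A−BK = [0.0144 0.0229; -0.0476 -0.0167]
AᵀP(A−BK) = [0.7642 -0.3745; -0.3745 0.9935]
P' = Q + AᵀP(A−BK) = [4.0142 1.6255; 1.6255 4.9935]
tr(P') = 9.0077

-0.3745 0.9935 -1.1090 0.0034


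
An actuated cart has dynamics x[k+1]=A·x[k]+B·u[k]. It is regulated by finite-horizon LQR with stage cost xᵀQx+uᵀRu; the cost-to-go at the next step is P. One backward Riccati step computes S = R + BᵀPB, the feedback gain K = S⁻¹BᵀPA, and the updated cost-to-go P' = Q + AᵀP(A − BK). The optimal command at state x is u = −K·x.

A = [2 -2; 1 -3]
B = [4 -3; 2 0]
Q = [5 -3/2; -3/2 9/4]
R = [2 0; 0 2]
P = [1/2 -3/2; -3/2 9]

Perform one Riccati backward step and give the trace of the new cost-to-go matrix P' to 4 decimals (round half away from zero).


BᵀP = [-1.0000 12.0000; -1.5000 4.5000]
S = R + BᵀPB = [2 0; 0 2] + [20.0000 3.0000; 3.0000 4.5000] = [22.0000 3.0000; 3.0000 6.5000]
BᵀPA = [10.0000 -34.0000; 1.5000 -10.5000]
K = S⁻¹·BᵀPA = [0.4515 -1.4142; 0.0224 -0.9627]
A−BK = [0.2612 0.7687; 0.0970 -0.1716]
AᵀP(A−BK) = [0.4515 -1.4142; -1.4142 6.8097]
P' = Q + AᵀP(A−BK) = [5.4515 -2.9142; -2.9142 9.0597]
tr(P') = 14.5112

14.5112


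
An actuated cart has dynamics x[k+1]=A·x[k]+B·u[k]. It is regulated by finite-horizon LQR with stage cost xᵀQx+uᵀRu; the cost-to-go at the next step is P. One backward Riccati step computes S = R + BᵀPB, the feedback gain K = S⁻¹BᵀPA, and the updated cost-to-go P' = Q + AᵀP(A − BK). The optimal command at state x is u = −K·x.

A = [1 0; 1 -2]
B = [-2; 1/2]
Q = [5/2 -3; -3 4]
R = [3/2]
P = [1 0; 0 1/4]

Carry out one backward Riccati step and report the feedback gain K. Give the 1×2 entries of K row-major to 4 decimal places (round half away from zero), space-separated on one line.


BᵀP = [-2.0000 0.1250]
S = R + BᵀPB = [3/2] + [4.0625] = [5.5625]
BᵀPA = [-1.8750 -0.2500]
K = S⁻¹·BᵀPA = [-0.3371 -0.0449]
A−BK = [0.3258 -0.0899; 1.1685 -1.9775]
AᵀP(A−BK) = [0.6180 -0.5843; -0.5843 0.9888]
P' = Q + AᵀP(A−BK) = [3.1180 -3.5843; -3.5843 4.9888]
tr(P') = 8.1067

-0.3371 -0.0449


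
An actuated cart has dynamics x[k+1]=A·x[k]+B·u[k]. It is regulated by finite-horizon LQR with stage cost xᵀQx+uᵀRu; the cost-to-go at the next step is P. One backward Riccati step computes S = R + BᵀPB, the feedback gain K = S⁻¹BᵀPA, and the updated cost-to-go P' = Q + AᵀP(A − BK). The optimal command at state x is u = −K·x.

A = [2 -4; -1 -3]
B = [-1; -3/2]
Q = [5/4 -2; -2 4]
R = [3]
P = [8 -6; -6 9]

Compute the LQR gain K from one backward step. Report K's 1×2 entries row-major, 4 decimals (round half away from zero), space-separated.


BᵀP = [1.0000 -7.5000]
S = R + BᵀPB = [3] + [10.2500] = [13.2500]
BᵀPA = [9.5000 18.5000]
K = S⁻¹·BᵀPA = [0.7170 1.3962]
A−BK = [2.7170 -2.6038; 0.0755 -0.9057]
AᵀP(A−BK) = [58.1887 -38.2642; -38.2642 39.1698]
P' = Q + AᵀP(A−BK) = [59.4387 -40.2642; -40.2642 43.1698]
tr(P') = 102.6085

0.7170 1.3962


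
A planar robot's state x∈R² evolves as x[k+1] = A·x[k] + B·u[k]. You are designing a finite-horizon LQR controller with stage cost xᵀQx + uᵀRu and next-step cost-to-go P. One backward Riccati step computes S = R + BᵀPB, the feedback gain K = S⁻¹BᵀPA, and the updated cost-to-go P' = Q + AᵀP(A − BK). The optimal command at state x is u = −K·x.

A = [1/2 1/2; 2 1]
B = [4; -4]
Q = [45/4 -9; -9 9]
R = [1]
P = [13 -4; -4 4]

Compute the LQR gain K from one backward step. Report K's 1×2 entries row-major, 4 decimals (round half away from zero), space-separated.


BᵀP = [68.0000 -32.0000]
S = R + BᵀPB = [1] + [400.0000] = [401.0000]
BᵀPA = [-30.0000 2.0000]
K = S⁻¹·BᵀPA = [-0.0748 0.0050]
A−BK = [0.7993 0.4800; 1.7007 1.0200]
AᵀP(A−BK) = [9.0056 5.3996; 5.3996 3.2400]
P' = Q + AᵀP(A−BK) = [20.2556 -3.6004; -3.6004 12.2400]
tr(P') = 32.4956

-0.0748 0.0050


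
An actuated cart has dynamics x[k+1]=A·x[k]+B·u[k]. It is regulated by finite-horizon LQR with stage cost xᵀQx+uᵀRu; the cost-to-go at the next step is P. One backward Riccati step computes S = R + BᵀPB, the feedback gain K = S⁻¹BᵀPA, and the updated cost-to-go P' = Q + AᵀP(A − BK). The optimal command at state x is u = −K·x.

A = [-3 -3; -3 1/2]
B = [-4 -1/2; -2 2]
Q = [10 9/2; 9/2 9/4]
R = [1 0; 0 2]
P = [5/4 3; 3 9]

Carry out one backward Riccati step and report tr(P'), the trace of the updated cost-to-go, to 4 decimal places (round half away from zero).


BᵀP = [-11.0000 -30.0000; 5.3750 16.5000]
S = R + BᵀPB = [1 0; 0 2] + [104.0000 -54.5000; -54.5000 30.3125] = [105.0000 -54.5000; -54.5000 32.3125]
BᵀPA = [123.0000 18.0000; -65.6250 -7.8750]
K = S⁻¹·BᵀPA = [0.9416 0.3607; -0.4428 0.3647]
A−BK = [0.5449 -1.3746; -0.2312 0.4920]
AᵀP(A−BK) = [1.3751 -0.1857; -0.1857 0.8789]
P' = Q + AᵀP(A−BK) = [11.3751 4.3143; 4.3143 3.1289]
tr(P') = 14.5040

14.5040


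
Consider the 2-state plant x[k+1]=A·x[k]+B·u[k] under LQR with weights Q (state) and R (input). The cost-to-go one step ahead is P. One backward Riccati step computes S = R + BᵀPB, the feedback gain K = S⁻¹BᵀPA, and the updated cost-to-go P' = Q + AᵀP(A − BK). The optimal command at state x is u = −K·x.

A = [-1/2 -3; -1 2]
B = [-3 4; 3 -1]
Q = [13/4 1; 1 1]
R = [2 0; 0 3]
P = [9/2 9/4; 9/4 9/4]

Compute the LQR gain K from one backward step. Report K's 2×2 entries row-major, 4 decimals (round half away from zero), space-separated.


BᵀP = [-6.7500 0.0000; 15.7500 6.7500]
S = R + BᵀPB = [2 0; 0 3] + [20.2500 -27.0000; -27.0000 56.2500] = [22.2500 -27.0000; -27.0000 59.2500]
BᵀPA = [3.3750 20.2500; -14.6250 -33.7500]
K = S⁻¹·BᵀPA = [-0.3307 0.4897; -0.3976 -0.3465]
A−BK = [0.0980 -0.1451; -0.4053 0.1845]
AᵀP(A−BK) = [0.9271 0.0301; 0.0301 0.8906]
P' = Q + AᵀP(A−BK) = [4.1771 1.0301; 1.0301 1.8906]
tr(P') = 6.0676

-0.3307 0.4897 -0.3976 -0.3465


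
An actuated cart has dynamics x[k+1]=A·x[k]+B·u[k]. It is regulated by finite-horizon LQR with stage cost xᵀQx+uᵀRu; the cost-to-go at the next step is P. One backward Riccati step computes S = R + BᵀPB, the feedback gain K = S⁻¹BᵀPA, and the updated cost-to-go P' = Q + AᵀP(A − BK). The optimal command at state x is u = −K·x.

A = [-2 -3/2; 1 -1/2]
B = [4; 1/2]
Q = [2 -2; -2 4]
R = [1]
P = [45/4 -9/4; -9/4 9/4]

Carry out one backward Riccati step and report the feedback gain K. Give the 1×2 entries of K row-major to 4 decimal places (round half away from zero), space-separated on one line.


-0.5541 -0.3586

BᵀP = [43.8750 -7.8750]
S = R + BᵀPB = [1] + [171.5625] = [172.5625]
BᵀPA = [-95.6250 -61.8750]
K = S⁻¹·BᵀPA = [-0.5541 -0.3586]
A−BK = [0.2166 -0.0657; 1.2771 -0.3207]
AᵀP(A−BK) = [3.2597 -0.5378; -0.5378 0.3137]
P' = Q + AᵀP(A−BK) = [5.2597 -2.5378; -2.5378 4.3137]
tr(P') = 9.5734


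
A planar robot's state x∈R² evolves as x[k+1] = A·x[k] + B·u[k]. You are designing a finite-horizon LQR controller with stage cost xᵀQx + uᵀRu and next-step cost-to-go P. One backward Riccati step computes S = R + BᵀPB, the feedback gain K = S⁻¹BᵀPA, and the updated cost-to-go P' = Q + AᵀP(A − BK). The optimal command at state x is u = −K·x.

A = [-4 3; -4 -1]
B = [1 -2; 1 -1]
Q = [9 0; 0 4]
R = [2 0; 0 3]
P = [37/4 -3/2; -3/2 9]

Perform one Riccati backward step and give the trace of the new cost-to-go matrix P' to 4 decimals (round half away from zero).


72.2315

BᵀP = [7.7500 7.5000; -17.0000 -6.0000]
S = R + BᵀPB = [2 0; 0 3] + [15.2500 -23.0000; -23.0000 40.0000] = [17.2500 -23.0000; -23.0000 43.0000]
BᵀPA = [-61.0000 15.7500; 92.0000 -45.0000]
K = S⁻¹·BᵀPA = [-2.3831 -1.6816; 0.8649 -1.9459]
A−BK = [0.1128 0.7897; -0.7521 -1.2644]
AᵀP(A−BK) = [19.0646 13.4524; 13.4524 40.1669]
P' = Q + AᵀP(A−BK) = [28.0646 13.4524; 13.4524 44.1669]
tr(P') = 72.2315


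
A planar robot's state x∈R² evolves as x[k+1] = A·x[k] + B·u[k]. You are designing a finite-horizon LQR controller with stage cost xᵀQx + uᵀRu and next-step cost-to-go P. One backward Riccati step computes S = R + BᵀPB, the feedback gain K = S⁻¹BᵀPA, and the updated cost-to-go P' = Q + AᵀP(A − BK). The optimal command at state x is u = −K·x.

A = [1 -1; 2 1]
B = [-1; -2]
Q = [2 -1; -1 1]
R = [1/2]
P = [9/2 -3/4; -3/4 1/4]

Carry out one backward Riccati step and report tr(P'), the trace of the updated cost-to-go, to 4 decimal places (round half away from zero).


BᵀP = [-3.0000 0.2500]
S = R + BᵀPB = [1/2] + [2.5000] = [3.0000]
BᵀPA = [-2.5000 3.2500]
K = S⁻¹·BᵀPA = [-0.8333 1.0833]
A−BK = [0.1667 0.0833; 0.3333 3.1667]
AᵀP(A−BK) = [0.4167 -0.5417; -0.5417 2.7292]
P' = Q + AᵀP(A−BK) = [2.4167 -1.5417; -1.5417 3.7292]
tr(P') = 6.1458

6.1458


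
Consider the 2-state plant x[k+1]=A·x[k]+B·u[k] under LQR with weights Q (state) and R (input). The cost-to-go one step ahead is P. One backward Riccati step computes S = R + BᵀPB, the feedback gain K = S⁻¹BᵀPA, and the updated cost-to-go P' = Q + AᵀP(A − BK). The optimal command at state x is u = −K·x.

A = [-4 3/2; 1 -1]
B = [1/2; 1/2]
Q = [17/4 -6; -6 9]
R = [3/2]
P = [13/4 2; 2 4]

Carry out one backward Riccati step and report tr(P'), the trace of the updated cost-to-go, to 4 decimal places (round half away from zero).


45.3152

BᵀP = [2.6250 3.0000]
S = R + BᵀPB = [3/2] + [2.8125] = [4.3125]
BᵀPA = [-7.5000 0.9375]
K = S⁻¹·BᵀPA = [-1.7391 0.2174]
A−BK = [-3.1304 1.3913; 1.8696 -1.1087]
AᵀP(A−BK) = [26.9565 -10.8696; -10.8696 5.1087]
P' = Q + AᵀP(A−BK) = [31.2065 -16.8696; -16.8696 14.1087]
tr(P') = 45.3152


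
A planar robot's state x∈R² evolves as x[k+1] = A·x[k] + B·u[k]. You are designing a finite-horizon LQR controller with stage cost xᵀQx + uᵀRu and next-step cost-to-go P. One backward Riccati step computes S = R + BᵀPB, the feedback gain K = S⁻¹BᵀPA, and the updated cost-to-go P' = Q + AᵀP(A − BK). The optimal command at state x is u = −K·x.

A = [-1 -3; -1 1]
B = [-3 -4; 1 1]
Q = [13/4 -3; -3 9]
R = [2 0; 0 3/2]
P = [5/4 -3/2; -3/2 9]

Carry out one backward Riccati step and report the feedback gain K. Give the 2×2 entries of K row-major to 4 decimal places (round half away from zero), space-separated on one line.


BᵀP = [-5.2500 13.5000; -6.5000 15.0000]
S = R + BᵀPB = [2 0; 0 3/2] + [29.2500 34.5000; 34.5000 41.0000] = [31.2500 34.5000; 34.5000 42.5000]
BᵀPA = [-8.2500 29.2500; -8.5000 34.5000]
K = S⁻¹·BᵀPA = [-0.4161 0.3835; 0.1378 0.5005]
A−BK = [-1.6972 0.1523; -0.7217 0.1160]
AᵀP(A−BK) = [4.9882 -0.8323; -0.8323 0.7670]
P' = Q + AᵀP(A−BK) = [8.2382 -3.8323; -3.8323 9.7670]
tr(P') = 18.0052

-0.4161 0.3835 0.1378 0.5005


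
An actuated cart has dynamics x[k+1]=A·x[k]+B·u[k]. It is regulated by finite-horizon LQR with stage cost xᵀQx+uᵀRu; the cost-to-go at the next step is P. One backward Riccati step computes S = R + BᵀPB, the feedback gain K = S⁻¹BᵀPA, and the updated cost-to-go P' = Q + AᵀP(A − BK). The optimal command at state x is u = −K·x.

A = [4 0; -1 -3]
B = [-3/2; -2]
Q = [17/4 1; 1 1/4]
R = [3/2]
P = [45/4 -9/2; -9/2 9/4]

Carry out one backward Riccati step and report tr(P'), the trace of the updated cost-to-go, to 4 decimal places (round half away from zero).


108.5745

BᵀP = [-7.8750 2.2500]
S = R + BᵀPB = [3/2] + [7.3125] = [8.8125]
BᵀPA = [-33.7500 -6.7500]
K = S⁻¹·BᵀPA = [-3.8298 -0.7660]
A−BK = [-1.7447 -1.1489; -8.6596 -4.5319]
AᵀP(A−BK) = [88.9947 34.8989; 34.8989 15.0798]
P' = Q + AᵀP(A−BK) = [93.2447 35.8989; 35.8989 15.3298]
tr(P') = 108.5745


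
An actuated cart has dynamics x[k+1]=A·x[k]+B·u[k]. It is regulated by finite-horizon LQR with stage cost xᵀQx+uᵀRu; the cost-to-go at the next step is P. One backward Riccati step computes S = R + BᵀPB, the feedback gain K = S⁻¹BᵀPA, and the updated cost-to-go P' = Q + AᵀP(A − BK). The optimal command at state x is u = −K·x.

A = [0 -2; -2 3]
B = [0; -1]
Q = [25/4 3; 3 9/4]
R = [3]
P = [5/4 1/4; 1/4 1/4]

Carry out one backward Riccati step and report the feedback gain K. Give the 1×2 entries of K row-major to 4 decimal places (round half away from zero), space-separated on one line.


0.1538 -0.0769

BᵀP = [-0.2500 -0.2500]
S = R + BᵀPB = [3] + [0.2500] = [3.2500]
BᵀPA = [0.5000 -0.2500]
K = S⁻¹·BᵀPA = [0.1538 -0.0769]
A−BK = [0.0000 -2.0000; -1.8462 2.9231]
AᵀP(A−BK) = [0.9231 -0.4615; -0.4615 4.2308]
P' = Q + AᵀP(A−BK) = [7.1731 2.5385; 2.5385 6.4808]
tr(P') = 13.6538


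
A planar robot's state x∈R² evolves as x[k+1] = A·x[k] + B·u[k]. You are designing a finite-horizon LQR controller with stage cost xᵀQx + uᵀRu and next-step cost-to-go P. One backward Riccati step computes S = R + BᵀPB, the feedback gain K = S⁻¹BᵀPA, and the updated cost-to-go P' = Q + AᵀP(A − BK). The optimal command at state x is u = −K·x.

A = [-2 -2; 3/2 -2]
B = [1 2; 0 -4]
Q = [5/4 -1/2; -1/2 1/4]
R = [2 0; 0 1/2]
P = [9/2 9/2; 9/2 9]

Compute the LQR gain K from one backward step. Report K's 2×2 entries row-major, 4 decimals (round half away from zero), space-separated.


BᵀP = [4.5000 4.5000; -9.0000 -27.0000]
S = R + BᵀPB = [2 0; 0 1/2] + [4.5000 -9.0000; -9.0000 90.0000] = [6.5000 -9.0000; -9.0000 90.5000]
BᵀPA = [-2.2500 -18.0000; -22.5000 72.0000]
K = S⁻¹·BᵀPA = [-0.8006 -1.9340; -0.3282 0.6033]
A−BK = [-0.5429 -1.2725; 0.1870 0.4130]
AᵀP(A−BK) = [2.0631 4.7218; 4.7218 11.7546]
P' = Q + AᵀP(A−BK) = [3.3131 4.2218; 4.2218 12.0046]
tr(P') = 15.3177

-0.8006 -1.9340 -0.3282 0.6033


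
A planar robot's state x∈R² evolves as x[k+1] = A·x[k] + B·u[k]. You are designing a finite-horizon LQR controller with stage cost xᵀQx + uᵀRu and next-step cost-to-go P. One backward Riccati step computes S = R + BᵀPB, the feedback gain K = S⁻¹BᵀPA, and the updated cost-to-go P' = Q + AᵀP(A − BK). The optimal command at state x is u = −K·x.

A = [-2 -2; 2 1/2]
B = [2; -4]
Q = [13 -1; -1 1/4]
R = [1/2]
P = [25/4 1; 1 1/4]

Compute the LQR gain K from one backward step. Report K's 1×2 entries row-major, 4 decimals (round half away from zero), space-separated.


BᵀP = [8.5000 1.0000]
S = R + BᵀPB = [1/2] + [13.0000] = [13.5000]
BᵀPA = [-15.0000 -16.5000]
K = S⁻¹·BᵀPA = [-1.1111 -1.2222]
A−BK = [0.2222 0.4444; -2.4444 -4.3889]
AᵀP(A−BK) = [1.3333 1.9167; 1.9167 2.8958]
P' = Q + AᵀP(A−BK) = [14.3333 0.9167; 0.9167 3.1458]
tr(P') = 17.4792

-1.1111 -1.2222


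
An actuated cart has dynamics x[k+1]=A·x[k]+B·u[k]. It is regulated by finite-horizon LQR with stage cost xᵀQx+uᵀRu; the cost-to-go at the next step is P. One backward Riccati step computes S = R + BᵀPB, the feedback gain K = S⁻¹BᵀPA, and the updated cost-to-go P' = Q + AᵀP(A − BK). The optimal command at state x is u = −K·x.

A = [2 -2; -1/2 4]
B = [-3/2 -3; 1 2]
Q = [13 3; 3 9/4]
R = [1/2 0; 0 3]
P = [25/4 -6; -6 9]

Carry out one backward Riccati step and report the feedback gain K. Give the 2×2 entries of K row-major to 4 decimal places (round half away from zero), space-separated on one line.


BᵀP = [-15.3750 18.0000; -30.7500 36.0000]
S = R + BᵀPB = [1/2 0; 0 3] + [41.0625 82.1250; 82.1250 164.2500] = [41.5625 82.1250; 82.1250 167.2500]
BᵀPA = [-39.7500 102.7500; -79.5000 205.5000]
K = S⁻¹·BᵀPA = [-0.5766 1.4905; -0.1922 0.4968]
A−BK = [0.5585 1.7262; 0.4610 1.5159]
AᵀP(A−BK) = [1.0496 1.7443; 1.7443 9.7552]
P' = Q + AᵀP(A−BK) = [14.0496 4.7443; 4.7443 12.0052]
tr(P') = 26.0549

-0.5766 1.4905 -0.1922 0.4968


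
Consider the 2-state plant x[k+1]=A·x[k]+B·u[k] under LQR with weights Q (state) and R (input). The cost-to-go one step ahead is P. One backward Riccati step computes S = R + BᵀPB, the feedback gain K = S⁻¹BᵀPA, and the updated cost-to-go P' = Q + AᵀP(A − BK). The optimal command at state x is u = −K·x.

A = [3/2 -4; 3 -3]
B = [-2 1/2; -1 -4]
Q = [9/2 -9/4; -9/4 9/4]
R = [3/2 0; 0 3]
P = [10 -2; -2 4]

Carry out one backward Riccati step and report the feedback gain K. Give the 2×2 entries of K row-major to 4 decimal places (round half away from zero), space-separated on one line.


-0.8410 1.9719 -0.5041 0.2161

BᵀP = [-18.0000 0.0000; 13.0000 -17.0000]
S = R + BᵀPB = [3/2 0; 0 3] + [36.0000 -9.0000; -9.0000 74.5000] = [37.5000 -9.0000; -9.0000 77.5000]
BᵀPA = [-27.0000 72.0000; -31.5000 -1.0000]
K = S⁻¹·BᵀPA = [-0.8410 1.9719; -0.5041 0.2161]
A−BK = [0.0701 -0.1643; 0.1426 -0.1638]
AᵀP(A−BK) = [1.9137 -2.9530; -2.9530 6.2421]
P' = Q + AᵀP(A−BK) = [6.4137 -5.2030; -5.2030 8.4921]
tr(P') = 14.9058


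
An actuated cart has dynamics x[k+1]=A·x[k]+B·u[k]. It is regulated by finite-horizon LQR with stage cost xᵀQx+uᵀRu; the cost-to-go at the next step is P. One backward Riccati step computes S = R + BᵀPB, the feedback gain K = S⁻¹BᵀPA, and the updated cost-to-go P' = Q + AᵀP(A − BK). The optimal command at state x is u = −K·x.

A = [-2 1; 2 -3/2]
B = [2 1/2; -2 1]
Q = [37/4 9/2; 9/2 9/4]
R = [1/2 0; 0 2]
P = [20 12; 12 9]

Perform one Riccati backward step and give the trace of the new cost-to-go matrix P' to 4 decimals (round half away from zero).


12.3290

BᵀP = [16.0000 6.0000; 22.0000 15.0000]
S = R + BᵀPB = [1/2 0; 0 2] + [20.0000 14.0000; 14.0000 26.0000] = [20.5000 14.0000; 14.0000 28.0000]
BᵀPA = [-20.0000 7.0000; -14.0000 -0.5000]
K = S⁻¹·BᵀPA = [-0.9630 0.5370; -0.0185 -0.2864]
A−BK = [-0.0648 0.0691; 0.0926 -0.1396]
AᵀP(A−BK) = [0.4815 -0.2685; -0.2685 0.3476]
P' = Q + AᵀP(A−BK) = [9.7315 4.2315; 4.2315 2.5976]
tr(P') = 12.3290


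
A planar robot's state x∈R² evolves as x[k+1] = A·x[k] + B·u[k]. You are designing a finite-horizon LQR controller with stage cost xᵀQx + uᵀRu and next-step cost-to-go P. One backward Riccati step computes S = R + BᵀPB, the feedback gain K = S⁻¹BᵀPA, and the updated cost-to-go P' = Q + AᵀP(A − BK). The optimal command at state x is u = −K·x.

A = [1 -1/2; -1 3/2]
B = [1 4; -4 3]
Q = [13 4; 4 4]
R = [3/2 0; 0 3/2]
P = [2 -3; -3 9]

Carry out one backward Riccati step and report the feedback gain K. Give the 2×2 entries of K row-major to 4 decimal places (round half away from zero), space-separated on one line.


0.3578 -0.3870 0.1371 -0.0143

BᵀP = [14.0000 -39.0000; -1.0000 15.0000]
S = R + BᵀPB = [3/2 0; 0 3/2] + [170.0000 -61.0000; -61.0000 41.0000] = [171.5000 -61.0000; -61.0000 42.5000]
BᵀPA = [53.0000 -65.5000; -16.0000 23.0000]
K = S⁻¹·BᵀPA = [0.3578 -0.3870; 0.1371 -0.0143]
A−BK = [0.0940 -0.0558; 0.0200 -0.0052]
AᵀP(A−BK) = [0.2302 -0.2173; -0.2173 0.2297]
P' = Q + AᵀP(A−BK) = [13.2302 3.7827; 3.7827 4.2297]
tr(P') = 17.4599


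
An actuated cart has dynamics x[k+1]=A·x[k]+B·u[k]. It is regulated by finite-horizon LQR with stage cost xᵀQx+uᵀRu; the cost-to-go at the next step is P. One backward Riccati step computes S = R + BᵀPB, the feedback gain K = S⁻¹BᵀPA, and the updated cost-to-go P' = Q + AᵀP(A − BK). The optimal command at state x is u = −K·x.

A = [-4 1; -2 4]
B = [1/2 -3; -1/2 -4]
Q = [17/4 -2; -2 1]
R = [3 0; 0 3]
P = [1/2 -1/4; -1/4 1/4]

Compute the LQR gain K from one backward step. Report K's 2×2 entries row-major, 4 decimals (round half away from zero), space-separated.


-0.2850 -0.1991 0.4481 -0.2773

BᵀP = [0.3750 -0.2500; -0.5000 -0.2500]
S = R + BᵀPB = [3 0; 0 3] + [0.3125 -0.1250; -0.1250 2.5000] = [3.3125 -0.1250; -0.1250 5.5000]
BᵀPA = [-1.0000 -0.6250; 2.5000 -1.5000]
K = S⁻¹·BᵀPA = [-0.2850 -0.1991; 0.4481 -0.2773]
A−BK = [-2.5133 0.2678; -0.3502 2.7914]
AᵀP(A−BK) = [3.5948 0.9940; 0.9940 1.9597]
P' = Q + AᵀP(A−BK) = [7.8448 -1.0060; -1.0060 2.9597]
tr(P') = 10.8045


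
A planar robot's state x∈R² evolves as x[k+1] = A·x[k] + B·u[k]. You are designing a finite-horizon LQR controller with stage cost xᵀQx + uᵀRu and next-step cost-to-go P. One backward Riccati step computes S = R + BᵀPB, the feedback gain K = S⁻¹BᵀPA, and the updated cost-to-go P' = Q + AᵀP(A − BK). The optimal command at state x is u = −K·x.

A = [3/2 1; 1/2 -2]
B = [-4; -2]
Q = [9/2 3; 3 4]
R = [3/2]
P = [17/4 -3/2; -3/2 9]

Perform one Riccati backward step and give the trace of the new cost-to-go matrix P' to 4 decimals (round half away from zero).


BᵀP = [-14.0000 -12.0000]
S = R + BᵀPB = [3/2] + [80.0000] = [81.5000]
BᵀPA = [-27.0000 10.0000]
K = S⁻¹·BᵀPA = [-0.3313 0.1227]
A−BK = [0.1748 1.4908; -0.1626 -1.7546]
AᵀP(A−BK) = [0.6177 4.4379; 4.4379 45.0230]
P' = Q + AᵀP(A−BK) = [5.1177 7.4379; 7.4379 49.0230]
tr(P') = 54.1407

54.1407


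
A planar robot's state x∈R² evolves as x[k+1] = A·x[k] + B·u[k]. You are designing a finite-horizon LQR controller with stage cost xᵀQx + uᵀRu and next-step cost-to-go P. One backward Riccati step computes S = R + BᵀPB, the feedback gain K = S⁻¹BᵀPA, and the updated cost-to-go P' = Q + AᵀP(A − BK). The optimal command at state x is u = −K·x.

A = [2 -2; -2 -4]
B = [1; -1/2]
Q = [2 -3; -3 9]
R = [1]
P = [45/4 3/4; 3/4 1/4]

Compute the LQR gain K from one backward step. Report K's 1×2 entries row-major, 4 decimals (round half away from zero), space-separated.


1.7730 -2.0973

BᵀP = [10.8750 0.6250]
S = R + BᵀPB = [1] + [10.5625] = [11.5625]
BᵀPA = [20.5000 -24.2500]
K = S⁻¹·BᵀPA = [1.7730 -2.0973]
A−BK = [0.2270 0.0973; -1.1135 -5.0486]
AᵀP(A−BK) = [3.6541 -3.0054; -3.0054 10.1405]
P' = Q + AᵀP(A−BK) = [5.6541 -6.0054; -6.0054 19.1405]
tr(P') = 24.7946


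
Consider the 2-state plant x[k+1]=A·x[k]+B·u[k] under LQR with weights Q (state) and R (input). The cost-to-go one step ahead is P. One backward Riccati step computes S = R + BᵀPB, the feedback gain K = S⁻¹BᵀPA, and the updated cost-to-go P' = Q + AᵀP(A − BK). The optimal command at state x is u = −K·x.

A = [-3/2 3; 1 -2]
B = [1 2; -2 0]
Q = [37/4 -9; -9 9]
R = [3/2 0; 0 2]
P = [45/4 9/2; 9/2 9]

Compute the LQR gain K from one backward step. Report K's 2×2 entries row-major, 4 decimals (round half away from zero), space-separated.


BᵀP = [2.2500 -13.5000; 22.5000 9.0000]
S = R + BᵀPB = [3/2 0; 0 2] + [29.2500 4.5000; 4.5000 45.0000] = [30.7500 4.5000; 4.5000 47.0000]
BᵀPA = [-16.8750 33.7500; -24.7500 49.5000]
K = S⁻¹·BᵀPA = [-0.4784 0.9568; -0.4808 0.9616]
A−BK = [-0.0600 0.1200; 0.0432 -0.0863]
AᵀP(A−BK) = [0.8396 -1.6792; -1.6792 3.3584]
P' = Q + AᵀP(A−BK) = [10.0896 -10.6792; -10.6792 12.3584]
tr(P') = 22.4480

-0.4784 0.9568 -0.4808 0.9616


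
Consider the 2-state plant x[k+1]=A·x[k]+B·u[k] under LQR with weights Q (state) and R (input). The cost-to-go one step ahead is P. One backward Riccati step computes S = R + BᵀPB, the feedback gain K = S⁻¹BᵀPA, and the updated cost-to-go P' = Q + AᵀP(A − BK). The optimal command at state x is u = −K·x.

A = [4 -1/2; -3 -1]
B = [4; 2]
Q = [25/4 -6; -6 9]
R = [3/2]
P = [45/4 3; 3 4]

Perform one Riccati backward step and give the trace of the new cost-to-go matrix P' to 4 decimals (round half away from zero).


BᵀP = [51.0000 20.0000]
S = R + BᵀPB = [3/2] + [244.0000] = [245.5000]
BᵀPA = [144.0000 -45.5000]
K = S⁻¹·BᵀPA = [0.5866 -0.1853]
A−BK = [1.6538 0.2413; -4.1731 -0.6293]
AᵀP(A−BK) = [59.5356 8.6884; 8.6884 1.3797]
P' = Q + AᵀP(A−BK) = [65.7856 2.6884; 2.6884 10.3797]
tr(P') = 76.1654

76.1654


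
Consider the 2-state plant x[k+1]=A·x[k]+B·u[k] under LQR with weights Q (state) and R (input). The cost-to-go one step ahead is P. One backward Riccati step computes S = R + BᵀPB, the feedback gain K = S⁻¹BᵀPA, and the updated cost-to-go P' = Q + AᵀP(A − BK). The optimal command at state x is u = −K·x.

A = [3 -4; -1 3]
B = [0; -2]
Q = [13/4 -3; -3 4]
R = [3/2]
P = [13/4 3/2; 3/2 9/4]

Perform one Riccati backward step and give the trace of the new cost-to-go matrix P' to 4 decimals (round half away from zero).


BᵀP = [-3.0000 -4.5000]
S = R + BᵀPB = [3/2] + [9.0000] = [10.5000]
BᵀPA = [-4.5000 -1.5000]
K = S⁻¹·BᵀPA = [-0.4286 -0.1429]
A−BK = [3.0000 -4.0000; -1.8571 2.7143]
AᵀP(A−BK) = [20.5714 -26.8929; -26.8929 36.0357]
P' = Q + AᵀP(A−BK) = [23.8214 -29.8929; -29.8929 40.0357]
tr(P') = 63.8571

63.8571


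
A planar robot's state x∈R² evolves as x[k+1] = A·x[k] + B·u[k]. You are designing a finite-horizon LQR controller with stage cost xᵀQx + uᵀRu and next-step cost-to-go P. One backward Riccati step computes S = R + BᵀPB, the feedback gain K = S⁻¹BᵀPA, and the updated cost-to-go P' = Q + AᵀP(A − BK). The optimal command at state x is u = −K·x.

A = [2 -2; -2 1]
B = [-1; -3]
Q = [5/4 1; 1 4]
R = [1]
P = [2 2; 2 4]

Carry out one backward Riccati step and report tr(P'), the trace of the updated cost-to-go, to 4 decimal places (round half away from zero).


BᵀP = [-8.0000 -14.0000]
S = R + BᵀPB = [1] + [50.0000] = [51.0000]
BᵀPA = [12.0000 2.0000]
K = S⁻¹·BᵀPA = [0.2353 0.0392]
A−BK = [2.2353 -1.9608; -1.2941 1.1176]
AᵀP(A−BK) = [5.1765 -4.4706; -4.4706 3.9216]
P' = Q + AᵀP(A−BK) = [6.4265 -3.4706; -3.4706 7.9216]
tr(P') = 14.3480

14.3480


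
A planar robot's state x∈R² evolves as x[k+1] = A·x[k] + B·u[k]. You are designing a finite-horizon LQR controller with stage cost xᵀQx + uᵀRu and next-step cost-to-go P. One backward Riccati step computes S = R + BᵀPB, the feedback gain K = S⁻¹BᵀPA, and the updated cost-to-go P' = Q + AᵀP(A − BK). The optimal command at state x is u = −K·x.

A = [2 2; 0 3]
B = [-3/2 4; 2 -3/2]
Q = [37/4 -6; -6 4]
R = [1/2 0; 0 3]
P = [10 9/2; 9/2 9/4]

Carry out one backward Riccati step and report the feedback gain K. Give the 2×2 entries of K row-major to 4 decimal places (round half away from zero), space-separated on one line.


0.0194 0.9509 0.5865 1.1396

BᵀP = [-6.0000 -2.2500; 33.2500 14.6250]
S = R + BᵀPB = [1/2 0; 0 3] + [4.5000 -20.6250; -20.6250 111.0625] = [5.0000 -20.6250; -20.6250 114.0625]
BᵀPA = [-12.0000 -18.7500; 66.5000 110.3750]
K = S⁻¹·BᵀPA = [0.0194 0.9509; 0.5865 1.1396]
A−BK = [-0.3170 -1.1321; 0.8410 2.8075]
AᵀP(A−BK) = [1.2291 2.6264; 2.6264 6.2943]
P' = Q + AᵀP(A−BK) = [10.4791 -3.3736; -3.3736 10.2943]
tr(P') = 20.7735


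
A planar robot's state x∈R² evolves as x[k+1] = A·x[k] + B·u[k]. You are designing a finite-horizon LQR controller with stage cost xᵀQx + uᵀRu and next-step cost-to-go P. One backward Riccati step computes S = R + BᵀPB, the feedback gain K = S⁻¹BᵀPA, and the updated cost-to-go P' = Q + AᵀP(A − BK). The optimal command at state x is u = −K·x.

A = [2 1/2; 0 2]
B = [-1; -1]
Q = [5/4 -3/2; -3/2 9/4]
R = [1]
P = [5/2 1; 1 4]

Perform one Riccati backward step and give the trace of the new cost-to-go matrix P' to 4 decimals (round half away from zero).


12.4342

BᵀP = [-3.5000 -5.0000]
S = R + BᵀPB = [1] + [8.5000] = [9.5000]
BᵀPA = [-7.0000 -11.7500]
K = S⁻¹·BᵀPA = [-0.7368 -1.2368]
A−BK = [1.2632 -0.7368; -0.7368 0.7632]
AᵀP(A−BK) = [4.8421 -2.1579; -2.1579 4.0921]
P' = Q + AᵀP(A−BK) = [6.0921 -3.6579; -3.6579 6.3421]
tr(P') = 12.4342


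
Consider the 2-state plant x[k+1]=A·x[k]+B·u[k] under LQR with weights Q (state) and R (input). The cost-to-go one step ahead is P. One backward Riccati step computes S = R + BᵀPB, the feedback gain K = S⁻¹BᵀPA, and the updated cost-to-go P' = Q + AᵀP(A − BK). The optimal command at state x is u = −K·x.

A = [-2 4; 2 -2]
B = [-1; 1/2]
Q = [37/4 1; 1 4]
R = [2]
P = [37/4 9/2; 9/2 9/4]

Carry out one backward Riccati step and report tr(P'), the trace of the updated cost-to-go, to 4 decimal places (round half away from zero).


39.3098

BᵀP = [-7.0000 -3.3750]
S = R + BᵀPB = [2] + [5.3125] = [7.3125]
BᵀPA = [7.2500 -21.2500]
K = S⁻¹·BᵀPA = [0.9915 -2.9060]
A−BK = [-1.0085 1.0940; 1.5043 -0.5470]
AᵀP(A−BK) = [2.8120 -7.9316; -7.9316 23.2479]
P' = Q + AᵀP(A−BK) = [12.0620 -6.9316; -6.9316 27.2479]
tr(P') = 39.3098
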